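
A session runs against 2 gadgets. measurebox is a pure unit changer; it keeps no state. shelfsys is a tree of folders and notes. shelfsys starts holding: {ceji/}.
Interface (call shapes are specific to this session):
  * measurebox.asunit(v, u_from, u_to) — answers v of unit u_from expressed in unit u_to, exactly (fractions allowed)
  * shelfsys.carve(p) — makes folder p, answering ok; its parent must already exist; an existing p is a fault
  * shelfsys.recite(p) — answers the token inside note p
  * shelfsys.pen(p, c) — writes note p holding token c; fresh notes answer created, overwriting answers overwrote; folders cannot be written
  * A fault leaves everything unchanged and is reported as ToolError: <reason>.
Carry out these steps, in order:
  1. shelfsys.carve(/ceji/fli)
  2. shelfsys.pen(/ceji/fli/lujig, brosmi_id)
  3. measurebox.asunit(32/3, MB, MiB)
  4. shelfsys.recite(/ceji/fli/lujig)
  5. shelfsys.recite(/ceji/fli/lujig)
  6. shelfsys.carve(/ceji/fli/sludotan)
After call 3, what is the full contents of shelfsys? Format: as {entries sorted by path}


Step: shelfsys.carve[p→/ceji/fli]
Result: ok
Step: shelfsys.pen[p→/ceji/fli/lujig; c→brosmi_id]
Result: created
Step: measurebox.asunit[v→32/3; u_from→MB; u_to→MiB]
Result: 15625/1536
Step: shelfsys.recite[p→/ceji/fli/lujig]
Result: brosmi_id
Step: shelfsys.recite[p→/ceji/fli/lujig]
Result: brosmi_id
Step: shelfsys.carve[p→/ceji/fli/sludotan]
Result: ok

Answer: {ceji/, ceji/fli/, ceji/fli/lujig=brosmi_id}


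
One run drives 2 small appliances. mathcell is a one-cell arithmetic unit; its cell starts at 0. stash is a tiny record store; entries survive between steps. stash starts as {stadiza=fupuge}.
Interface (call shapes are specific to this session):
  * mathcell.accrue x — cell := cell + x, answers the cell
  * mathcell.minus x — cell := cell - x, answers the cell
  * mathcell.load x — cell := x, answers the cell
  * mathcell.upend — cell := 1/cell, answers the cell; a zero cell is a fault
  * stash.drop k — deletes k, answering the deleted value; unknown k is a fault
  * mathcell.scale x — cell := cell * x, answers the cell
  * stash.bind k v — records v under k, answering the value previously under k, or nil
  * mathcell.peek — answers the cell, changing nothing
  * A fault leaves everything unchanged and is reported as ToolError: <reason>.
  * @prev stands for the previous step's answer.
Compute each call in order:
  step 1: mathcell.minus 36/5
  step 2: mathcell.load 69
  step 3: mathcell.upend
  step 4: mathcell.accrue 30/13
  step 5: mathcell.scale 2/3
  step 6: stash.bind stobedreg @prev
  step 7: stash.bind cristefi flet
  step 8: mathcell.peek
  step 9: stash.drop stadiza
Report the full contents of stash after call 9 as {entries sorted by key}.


Answer: {cristefi=flet, stobedreg=4166/2691}

Derivation:
-> minus(x=36/5)
<- -36/5
-> load(x=69)
<- 69
-> upend()
<- 1/69
-> accrue(x=30/13)
<- 2083/897
-> scale(x=2/3)
<- 4166/2691
-> bind(k=stobedreg, v=@prev)
<- nil
-> bind(k=cristefi, v=flet)
<- nil
-> peek()
<- 4166/2691
-> drop(k=stadiza)
<- fupuge


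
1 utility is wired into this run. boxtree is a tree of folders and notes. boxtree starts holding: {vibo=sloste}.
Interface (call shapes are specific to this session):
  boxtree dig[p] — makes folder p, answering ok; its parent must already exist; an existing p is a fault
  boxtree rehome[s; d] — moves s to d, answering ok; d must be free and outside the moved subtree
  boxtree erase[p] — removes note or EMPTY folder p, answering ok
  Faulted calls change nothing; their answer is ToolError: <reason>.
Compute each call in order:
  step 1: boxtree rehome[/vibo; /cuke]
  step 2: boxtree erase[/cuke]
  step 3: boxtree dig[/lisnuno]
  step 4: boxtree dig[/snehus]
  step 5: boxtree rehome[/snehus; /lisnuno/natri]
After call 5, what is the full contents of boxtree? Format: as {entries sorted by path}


Answer: {lisnuno/, lisnuno/natri/}

Derivation:
% boxtree rehome s='/vibo' d='/cuke'
[out] ok
% boxtree erase p='/cuke'
[out] ok
% boxtree dig p='/lisnuno'
[out] ok
% boxtree dig p='/snehus'
[out] ok
% boxtree rehome s='/snehus' d='/lisnuno/natri'
[out] ok


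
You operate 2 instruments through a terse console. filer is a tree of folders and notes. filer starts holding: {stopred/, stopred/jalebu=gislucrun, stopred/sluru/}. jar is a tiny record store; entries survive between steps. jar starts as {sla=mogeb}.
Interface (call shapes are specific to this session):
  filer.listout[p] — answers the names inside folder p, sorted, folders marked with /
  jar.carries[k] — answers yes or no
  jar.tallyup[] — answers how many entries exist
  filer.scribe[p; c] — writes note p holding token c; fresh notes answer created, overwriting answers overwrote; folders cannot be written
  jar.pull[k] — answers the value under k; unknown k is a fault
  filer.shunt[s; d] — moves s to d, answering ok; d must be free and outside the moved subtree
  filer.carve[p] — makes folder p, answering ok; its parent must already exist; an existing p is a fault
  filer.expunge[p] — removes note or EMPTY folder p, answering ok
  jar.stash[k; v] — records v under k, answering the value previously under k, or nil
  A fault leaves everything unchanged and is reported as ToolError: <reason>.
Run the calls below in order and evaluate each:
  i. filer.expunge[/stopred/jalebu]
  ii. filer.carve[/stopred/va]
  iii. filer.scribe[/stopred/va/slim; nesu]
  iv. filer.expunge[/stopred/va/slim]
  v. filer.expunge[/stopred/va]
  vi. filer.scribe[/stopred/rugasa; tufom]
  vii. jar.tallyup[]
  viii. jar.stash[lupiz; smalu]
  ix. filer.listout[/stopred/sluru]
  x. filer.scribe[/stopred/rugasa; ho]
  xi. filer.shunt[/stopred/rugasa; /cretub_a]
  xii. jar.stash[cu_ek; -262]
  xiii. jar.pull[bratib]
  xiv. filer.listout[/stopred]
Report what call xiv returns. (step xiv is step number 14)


Next I call expunge with p=/stopred/jalebu, → ok.
Using carve with p=/stopred/va, which returns ok.
Using scribe with p=/stopred/va/slim, c=nesu: created.
I use expunge with p=/stopred/va/slim, — result: ok.
Using expunge with p=/stopred/va, and see ok.
Next I call scribe with p=/stopred/rugasa, c=tufom, yielding created.
Then tallyup, → 1.
I try stash with k=lupiz, v=smalu, — result: nil.
I invoke listout with p=/stopred/sluru: [].
Now I run scribe with p=/stopred/rugasa, c=ho, and observe overwrote.
I use shunt with s=/stopred/rugasa, d=/cretub_a, and observe ok.
I use stash with k=cu_ek, v=-262, — result: nil.
I use pull with k=bratib, and see ToolError: no such key bratib.
Invoking listout with p=/stopred, giving [sluru/].

Answer: [sluru/]


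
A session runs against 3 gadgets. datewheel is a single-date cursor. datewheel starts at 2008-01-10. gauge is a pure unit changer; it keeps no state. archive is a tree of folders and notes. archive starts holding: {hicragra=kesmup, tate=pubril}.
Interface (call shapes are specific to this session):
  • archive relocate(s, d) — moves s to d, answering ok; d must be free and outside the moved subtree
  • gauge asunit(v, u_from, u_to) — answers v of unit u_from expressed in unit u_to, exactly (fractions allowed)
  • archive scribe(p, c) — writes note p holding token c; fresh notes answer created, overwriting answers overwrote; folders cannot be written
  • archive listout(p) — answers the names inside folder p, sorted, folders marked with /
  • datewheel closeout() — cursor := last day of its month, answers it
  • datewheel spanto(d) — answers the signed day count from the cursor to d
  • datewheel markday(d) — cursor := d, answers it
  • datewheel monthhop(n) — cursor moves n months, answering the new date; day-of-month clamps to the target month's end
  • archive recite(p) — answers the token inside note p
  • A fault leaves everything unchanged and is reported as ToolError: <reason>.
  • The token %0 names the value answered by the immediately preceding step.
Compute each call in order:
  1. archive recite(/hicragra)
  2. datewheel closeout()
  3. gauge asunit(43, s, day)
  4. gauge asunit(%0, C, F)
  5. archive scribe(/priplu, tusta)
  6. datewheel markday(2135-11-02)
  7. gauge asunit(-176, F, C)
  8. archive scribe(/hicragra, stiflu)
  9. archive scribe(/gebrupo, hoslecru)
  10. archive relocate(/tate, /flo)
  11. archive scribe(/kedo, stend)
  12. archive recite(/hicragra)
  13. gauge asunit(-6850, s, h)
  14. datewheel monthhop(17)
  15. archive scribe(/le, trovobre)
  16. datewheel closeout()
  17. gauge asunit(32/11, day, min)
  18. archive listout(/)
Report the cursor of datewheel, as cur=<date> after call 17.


==> archive recite(p→/hicragra)
<== kesmup
==> datewheel closeout()
<== 2008-01-31
==> gauge asunit(v→43, u_from→s, u_to→day)
<== 43/86400
==> gauge asunit(v→%0, u_from→C, u_to→F)
<== 1536043/48000
==> archive scribe(p→/priplu, c→tusta)
<== created
==> datewheel markday(d→2135-11-02)
<== 2135-11-02
==> gauge asunit(v→-176, u_from→F, u_to→C)
<== -1040/9
==> archive scribe(p→/hicragra, c→stiflu)
<== overwrote
==> archive scribe(p→/gebrupo, c→hoslecru)
<== created
==> archive relocate(s→/tate, d→/flo)
<== ok
==> archive scribe(p→/kedo, c→stend)
<== created
==> archive recite(p→/hicragra)
<== stiflu
==> gauge asunit(v→-6850, u_from→s, u_to→h)
<== -137/72
==> datewheel monthhop(n→17)
<== 2137-04-02
==> archive scribe(p→/le, c→trovobre)
<== created
==> datewheel closeout()
<== 2137-04-30
==> gauge asunit(v→32/11, u_from→day, u_to→min)
<== 46080/11
==> archive listout(p→/)
<== [flo, gebrupo, hicragra, kedo, le, priplu]

Answer: cur=2137-04-30


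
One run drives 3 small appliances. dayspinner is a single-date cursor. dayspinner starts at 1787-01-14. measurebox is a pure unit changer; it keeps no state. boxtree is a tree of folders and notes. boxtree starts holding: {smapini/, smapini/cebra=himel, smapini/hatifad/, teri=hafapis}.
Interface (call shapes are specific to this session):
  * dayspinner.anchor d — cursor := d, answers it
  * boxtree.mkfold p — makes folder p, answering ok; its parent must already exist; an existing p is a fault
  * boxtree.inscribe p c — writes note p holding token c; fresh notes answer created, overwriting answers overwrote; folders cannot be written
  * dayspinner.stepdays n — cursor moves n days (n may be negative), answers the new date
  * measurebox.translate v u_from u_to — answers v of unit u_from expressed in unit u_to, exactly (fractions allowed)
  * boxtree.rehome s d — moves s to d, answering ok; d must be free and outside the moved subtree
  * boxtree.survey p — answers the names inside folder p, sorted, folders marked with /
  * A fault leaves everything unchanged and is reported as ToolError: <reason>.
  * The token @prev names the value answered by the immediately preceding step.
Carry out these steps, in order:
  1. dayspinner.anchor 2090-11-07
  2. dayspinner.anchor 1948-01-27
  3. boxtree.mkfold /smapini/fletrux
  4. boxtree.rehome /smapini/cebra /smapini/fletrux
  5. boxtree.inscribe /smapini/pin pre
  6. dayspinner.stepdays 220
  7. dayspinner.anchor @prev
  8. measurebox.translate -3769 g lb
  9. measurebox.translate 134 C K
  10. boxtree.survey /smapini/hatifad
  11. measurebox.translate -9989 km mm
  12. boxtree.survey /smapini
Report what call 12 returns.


Act: dayspinner.anchor[d→2090-11-07]
Obs: 2090-11-07
Act: dayspinner.anchor[d→1948-01-27]
Obs: 1948-01-27
Act: boxtree.mkfold[p→/smapini/fletrux]
Obs: ok
Act: boxtree.rehome[s→/smapini/cebra; d→/smapini/fletrux]
Obs: ToolError: exists
Act: boxtree.inscribe[p→/smapini/pin; c→pre]
Obs: created
Act: dayspinner.stepdays[n→220]
Obs: 1948-09-03
Act: dayspinner.anchor[d→@prev]
Obs: 1948-09-03
Act: measurebox.translate[v→-3769; u_from→g; u_to→lb]
Obs: -376900000/45359237
Act: measurebox.translate[v→134; u_from→C; u_to→K]
Obs: 8143/20
Act: boxtree.survey[p→/smapini/hatifad]
Obs: []
Act: measurebox.translate[v→-9989; u_from→km; u_to→mm]
Obs: -9989000000
Act: boxtree.survey[p→/smapini]
Obs: [cebra, fletrux/, hatifad/, pin]

Answer: [cebra, fletrux/, hatifad/, pin]


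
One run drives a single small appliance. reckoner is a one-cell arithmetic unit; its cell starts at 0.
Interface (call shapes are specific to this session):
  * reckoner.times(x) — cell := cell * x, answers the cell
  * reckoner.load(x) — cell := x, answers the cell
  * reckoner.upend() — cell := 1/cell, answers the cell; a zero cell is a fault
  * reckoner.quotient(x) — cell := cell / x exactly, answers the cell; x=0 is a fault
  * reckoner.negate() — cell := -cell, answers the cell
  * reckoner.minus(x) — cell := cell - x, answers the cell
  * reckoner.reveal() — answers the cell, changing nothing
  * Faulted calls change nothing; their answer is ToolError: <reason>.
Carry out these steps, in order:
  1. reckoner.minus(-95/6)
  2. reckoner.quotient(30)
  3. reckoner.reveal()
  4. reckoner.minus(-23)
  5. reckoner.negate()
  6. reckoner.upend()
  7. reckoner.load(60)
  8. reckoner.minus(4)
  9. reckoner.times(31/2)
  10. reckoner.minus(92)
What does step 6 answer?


Answer: -36/847

Derivation:
==> reckoner.minus(x: -95/6)
<== 95/6
==> reckoner.quotient(x: 30)
<== 19/36
==> reckoner.reveal()
<== 19/36
==> reckoner.minus(x: -23)
<== 847/36
==> reckoner.negate()
<== -847/36
==> reckoner.upend()
<== -36/847
==> reckoner.load(x: 60)
<== 60
==> reckoner.minus(x: 4)
<== 56
==> reckoner.times(x: 31/2)
<== 868
==> reckoner.minus(x: 92)
<== 776


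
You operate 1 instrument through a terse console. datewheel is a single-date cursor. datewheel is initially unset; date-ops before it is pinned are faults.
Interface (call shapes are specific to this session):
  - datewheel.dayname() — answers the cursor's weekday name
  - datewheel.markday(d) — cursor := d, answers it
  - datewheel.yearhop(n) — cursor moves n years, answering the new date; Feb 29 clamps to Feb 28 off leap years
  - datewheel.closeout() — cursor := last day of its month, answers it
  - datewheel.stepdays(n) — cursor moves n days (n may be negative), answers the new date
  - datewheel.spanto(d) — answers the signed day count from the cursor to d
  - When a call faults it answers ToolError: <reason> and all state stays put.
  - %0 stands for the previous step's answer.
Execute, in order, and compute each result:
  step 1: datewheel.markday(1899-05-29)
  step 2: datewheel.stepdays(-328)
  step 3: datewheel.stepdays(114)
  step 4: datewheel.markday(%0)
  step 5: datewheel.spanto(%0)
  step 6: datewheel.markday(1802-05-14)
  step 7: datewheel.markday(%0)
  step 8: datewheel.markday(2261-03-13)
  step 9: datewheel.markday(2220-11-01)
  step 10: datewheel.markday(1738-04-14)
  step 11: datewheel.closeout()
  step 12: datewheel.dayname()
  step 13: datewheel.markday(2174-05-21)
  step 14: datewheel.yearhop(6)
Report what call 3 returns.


Answer: 1898-10-27

Derivation:
[in] datewheel.markday 1899-05-29
:: 1899-05-29
[in] datewheel.stepdays -328
:: 1898-07-05
[in] datewheel.stepdays 114
:: 1898-10-27
[in] datewheel.markday %0
:: 1898-10-27
[in] datewheel.spanto %0
:: 0
[in] datewheel.markday 1802-05-14
:: 1802-05-14
[in] datewheel.markday %0
:: 1802-05-14
[in] datewheel.markday 2261-03-13
:: 2261-03-13
[in] datewheel.markday 2220-11-01
:: 2220-11-01
[in] datewheel.markday 1738-04-14
:: 1738-04-14
[in] datewheel.closeout
:: 1738-04-30
[in] datewheel.dayname
:: Wednesday
[in] datewheel.markday 2174-05-21
:: 2174-05-21
[in] datewheel.yearhop 6
:: 2180-05-21


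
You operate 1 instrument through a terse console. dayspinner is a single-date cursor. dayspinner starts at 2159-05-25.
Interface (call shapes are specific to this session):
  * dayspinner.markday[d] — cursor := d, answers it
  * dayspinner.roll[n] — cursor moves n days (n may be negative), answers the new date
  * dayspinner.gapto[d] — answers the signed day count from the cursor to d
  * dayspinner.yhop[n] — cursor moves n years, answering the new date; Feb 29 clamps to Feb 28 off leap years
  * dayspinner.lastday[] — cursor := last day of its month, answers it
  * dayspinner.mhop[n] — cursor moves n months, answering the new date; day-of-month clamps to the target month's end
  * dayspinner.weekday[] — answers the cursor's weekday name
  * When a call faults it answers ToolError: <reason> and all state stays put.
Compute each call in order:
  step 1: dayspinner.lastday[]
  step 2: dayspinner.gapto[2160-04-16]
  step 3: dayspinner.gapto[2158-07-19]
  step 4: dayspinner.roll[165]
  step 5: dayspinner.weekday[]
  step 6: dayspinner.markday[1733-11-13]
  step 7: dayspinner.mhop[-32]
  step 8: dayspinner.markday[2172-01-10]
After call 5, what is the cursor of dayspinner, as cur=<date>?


==> dayspinner.lastday()
<== 2159-05-31
==> dayspinner.gapto(2160-04-16)
<== 321
==> dayspinner.gapto(2158-07-19)
<== -316
==> dayspinner.roll(165)
<== 2159-11-12
==> dayspinner.weekday()
<== Monday
==> dayspinner.markday(1733-11-13)
<== 1733-11-13
==> dayspinner.mhop(-32)
<== 1731-03-13
==> dayspinner.markday(2172-01-10)
<== 2172-01-10

Answer: cur=2159-11-12


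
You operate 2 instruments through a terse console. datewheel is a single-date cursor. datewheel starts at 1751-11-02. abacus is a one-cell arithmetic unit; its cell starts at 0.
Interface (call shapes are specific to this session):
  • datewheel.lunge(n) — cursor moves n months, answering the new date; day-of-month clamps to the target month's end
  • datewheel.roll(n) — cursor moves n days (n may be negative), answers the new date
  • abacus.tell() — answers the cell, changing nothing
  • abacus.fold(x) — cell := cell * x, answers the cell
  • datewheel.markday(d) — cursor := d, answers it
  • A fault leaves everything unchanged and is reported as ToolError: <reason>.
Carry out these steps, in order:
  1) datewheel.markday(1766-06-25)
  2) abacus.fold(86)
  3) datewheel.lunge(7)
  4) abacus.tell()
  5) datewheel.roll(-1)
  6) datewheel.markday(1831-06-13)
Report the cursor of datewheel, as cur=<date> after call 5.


Answer: cur=1767-01-24

Derivation:
[in] datewheel.markday d=1766-06-25
= 1766-06-25
[in] abacus.fold x=86
= 0
[in] datewheel.lunge n=7
= 1767-01-25
[in] abacus.tell
= 0
[in] datewheel.roll n=-1
= 1767-01-24
[in] datewheel.markday d=1831-06-13
= 1831-06-13


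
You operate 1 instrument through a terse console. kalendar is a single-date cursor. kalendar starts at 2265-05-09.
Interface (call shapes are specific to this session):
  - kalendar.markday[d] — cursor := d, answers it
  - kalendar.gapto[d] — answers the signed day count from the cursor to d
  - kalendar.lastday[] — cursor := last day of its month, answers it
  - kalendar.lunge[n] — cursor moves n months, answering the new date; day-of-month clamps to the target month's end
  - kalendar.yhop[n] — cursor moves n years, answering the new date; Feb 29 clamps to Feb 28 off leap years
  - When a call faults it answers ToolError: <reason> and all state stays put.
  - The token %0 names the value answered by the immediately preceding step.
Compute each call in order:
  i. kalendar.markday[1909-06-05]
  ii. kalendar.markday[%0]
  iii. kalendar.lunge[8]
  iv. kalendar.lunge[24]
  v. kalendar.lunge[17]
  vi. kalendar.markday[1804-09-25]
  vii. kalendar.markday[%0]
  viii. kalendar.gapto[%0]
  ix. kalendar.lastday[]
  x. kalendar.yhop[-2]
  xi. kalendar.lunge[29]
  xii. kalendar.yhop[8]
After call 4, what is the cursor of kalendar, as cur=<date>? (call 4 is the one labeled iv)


Answer: cur=1912-02-05

Derivation:
% markday d='1909-06-05'
[out] 1909-06-05
% markday d='%0'
[out] 1909-06-05
% lunge n='8'
[out] 1910-02-05
% lunge n='24'
[out] 1912-02-05
% lunge n='17'
[out] 1913-07-05
% markday d='1804-09-25'
[out] 1804-09-25
% markday d='%0'
[out] 1804-09-25
% gapto d='%0'
[out] 0
% lastday
[out] 1804-09-30
% yhop n='-2'
[out] 1802-09-30
% lunge n='29'
[out] 1805-02-28
% yhop n='8'
[out] 1813-02-28


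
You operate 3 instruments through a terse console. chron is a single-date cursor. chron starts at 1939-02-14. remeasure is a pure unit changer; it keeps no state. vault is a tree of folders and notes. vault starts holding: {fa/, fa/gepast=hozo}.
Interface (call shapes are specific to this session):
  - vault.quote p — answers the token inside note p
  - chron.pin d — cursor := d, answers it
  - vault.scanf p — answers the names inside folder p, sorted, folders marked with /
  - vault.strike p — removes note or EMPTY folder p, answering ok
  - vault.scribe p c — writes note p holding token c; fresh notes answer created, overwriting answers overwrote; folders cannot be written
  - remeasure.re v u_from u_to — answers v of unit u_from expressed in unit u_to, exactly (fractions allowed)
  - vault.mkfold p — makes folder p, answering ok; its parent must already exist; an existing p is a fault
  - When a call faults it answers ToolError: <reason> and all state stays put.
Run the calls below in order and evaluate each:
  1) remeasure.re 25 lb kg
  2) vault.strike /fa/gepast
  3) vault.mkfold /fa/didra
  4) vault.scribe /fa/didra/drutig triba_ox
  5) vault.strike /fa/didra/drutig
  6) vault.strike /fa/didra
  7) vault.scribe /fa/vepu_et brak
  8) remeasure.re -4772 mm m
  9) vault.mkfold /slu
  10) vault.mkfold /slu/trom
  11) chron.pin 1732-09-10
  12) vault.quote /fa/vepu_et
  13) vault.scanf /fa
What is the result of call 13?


Answer: [vepu_et]

Derivation:
Calling remeasure.re using v: 25, u_from: lb, u_to: kg, and see 45359237/4000000.
Calling vault.strike using p: /fa/gepast, and observe ok.
Next I call vault.mkfold using p: /fa/didra, which returns ok.
I call vault.scribe using p: /fa/didra/drutig, c: triba_ox, which returns created.
Then vault.strike using p: /fa/didra/drutig, yielding ok.
I use vault.strike using p: /fa/didra, and observe ok.
I use vault.scribe using p: /fa/vepu_et, c: brak, → created.
Then remeasure.re using v: -4772, u_from: mm, u_to: m, and see -1193/250.
I run vault.mkfold using p: /slu, giving ok.
I run vault.mkfold using p: /slu/trom, giving ok.
I try chron.pin using d: 1732-09-10, → 1732-09-10.
Invoking vault.quote using p: /fa/vepu_et, and observe brak.
Using vault.scanf using p: /fa, → [vepu_et].


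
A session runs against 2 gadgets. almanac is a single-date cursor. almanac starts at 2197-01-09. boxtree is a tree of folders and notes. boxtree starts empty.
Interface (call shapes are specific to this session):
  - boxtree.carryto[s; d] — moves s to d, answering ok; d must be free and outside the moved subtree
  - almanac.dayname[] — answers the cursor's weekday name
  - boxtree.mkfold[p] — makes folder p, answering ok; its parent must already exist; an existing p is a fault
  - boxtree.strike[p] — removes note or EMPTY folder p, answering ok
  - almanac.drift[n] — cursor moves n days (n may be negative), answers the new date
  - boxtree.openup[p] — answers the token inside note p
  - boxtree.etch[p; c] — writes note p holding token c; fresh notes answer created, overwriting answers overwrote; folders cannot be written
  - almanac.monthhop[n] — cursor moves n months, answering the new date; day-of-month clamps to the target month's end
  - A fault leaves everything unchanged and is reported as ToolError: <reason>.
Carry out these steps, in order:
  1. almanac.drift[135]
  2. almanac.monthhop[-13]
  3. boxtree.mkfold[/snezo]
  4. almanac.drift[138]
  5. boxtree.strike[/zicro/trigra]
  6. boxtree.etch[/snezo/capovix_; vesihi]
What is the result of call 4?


Answer: 2196-09-09

Derivation:
·→ almanac.drift(n: 135)
·← 2197-05-24
·→ almanac.monthhop(n: -13)
·← 2196-04-24
·→ boxtree.mkfold(p: /snezo)
·← ok
·→ almanac.drift(n: 138)
·← 2196-09-09
·→ boxtree.strike(p: /zicro/trigra)
·← ToolError: not found
·→ boxtree.etch(p: /snezo/capovix_, c: vesihi)
·← created


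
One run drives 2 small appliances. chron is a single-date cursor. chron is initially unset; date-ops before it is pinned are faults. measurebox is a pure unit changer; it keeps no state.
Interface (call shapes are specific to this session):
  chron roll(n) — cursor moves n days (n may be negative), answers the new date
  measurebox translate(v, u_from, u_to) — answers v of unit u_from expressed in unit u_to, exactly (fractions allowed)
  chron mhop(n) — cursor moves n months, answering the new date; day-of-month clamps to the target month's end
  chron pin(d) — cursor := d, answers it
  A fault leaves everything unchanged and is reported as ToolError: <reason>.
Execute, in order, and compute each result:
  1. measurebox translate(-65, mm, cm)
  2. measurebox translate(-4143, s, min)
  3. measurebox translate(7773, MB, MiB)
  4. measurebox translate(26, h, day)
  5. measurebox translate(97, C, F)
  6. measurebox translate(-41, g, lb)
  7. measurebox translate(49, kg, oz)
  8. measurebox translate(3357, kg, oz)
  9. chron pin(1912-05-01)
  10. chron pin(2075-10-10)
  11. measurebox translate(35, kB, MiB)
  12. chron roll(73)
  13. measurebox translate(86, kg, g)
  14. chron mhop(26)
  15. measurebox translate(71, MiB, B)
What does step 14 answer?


Answer: 2078-02-22

Derivation:
>>> measurebox translate v: -65 u_from: mm u_to: cm
  -13/2
>>> measurebox translate v: -4143 u_from: s u_to: min
  -1381/20
>>> measurebox translate v: 7773 u_from: MB u_to: MiB
  121453125/16384
>>> measurebox translate v: 26 u_from: h u_to: day
  13/12
>>> measurebox translate v: 97 u_from: C u_to: F
  1033/5
>>> measurebox translate v: -41 u_from: g u_to: lb
  -4100000/45359237
>>> measurebox translate v: 49 u_from: kg u_to: oz
  11200000000/6479891
>>> measurebox translate v: 3357 u_from: kg u_to: oz
  5371200000000/45359237
>>> chron pin d: 1912-05-01
  1912-05-01
>>> chron pin d: 2075-10-10
  2075-10-10
>>> measurebox translate v: 35 u_from: kB u_to: MiB
  4375/131072
>>> chron roll n: 73
  2075-12-22
>>> measurebox translate v: 86 u_from: kg u_to: g
  86000
>>> chron mhop n: 26
  2078-02-22
>>> measurebox translate v: 71 u_from: MiB u_to: B
  74448896


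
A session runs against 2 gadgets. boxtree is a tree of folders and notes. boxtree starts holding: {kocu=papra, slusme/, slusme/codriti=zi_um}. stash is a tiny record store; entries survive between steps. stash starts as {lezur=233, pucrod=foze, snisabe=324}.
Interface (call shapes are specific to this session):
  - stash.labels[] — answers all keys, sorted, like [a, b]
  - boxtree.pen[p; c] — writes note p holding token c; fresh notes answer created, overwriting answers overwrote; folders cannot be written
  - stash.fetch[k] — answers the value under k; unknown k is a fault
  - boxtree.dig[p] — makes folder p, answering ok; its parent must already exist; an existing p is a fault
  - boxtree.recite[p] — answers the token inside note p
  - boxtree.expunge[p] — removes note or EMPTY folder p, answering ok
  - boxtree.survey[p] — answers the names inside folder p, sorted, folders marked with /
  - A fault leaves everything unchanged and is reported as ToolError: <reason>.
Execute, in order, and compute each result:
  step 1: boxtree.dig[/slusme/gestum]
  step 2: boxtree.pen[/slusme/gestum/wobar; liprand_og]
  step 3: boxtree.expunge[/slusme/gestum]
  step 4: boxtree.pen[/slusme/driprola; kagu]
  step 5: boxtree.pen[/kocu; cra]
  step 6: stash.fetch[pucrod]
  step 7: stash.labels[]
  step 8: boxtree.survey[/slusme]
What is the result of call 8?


% 1. boxtree.dig(/slusme/gestum) -> ok
% 2. boxtree.pen(/slusme/gestum/wobar, liprand_og) -> created
% 3. boxtree.expunge(/slusme/gestum) -> ToolError: not empty
% 4. boxtree.pen(/slusme/driprola, kagu) -> created
% 5. boxtree.pen(/kocu, cra) -> overwrote
% 6. stash.fetch(pucrod) -> foze
% 7. stash.labels() -> [lezur, pucrod, snisabe]
% 8. boxtree.survey(/slusme) -> [codriti, driprola, gestum/]

Answer: [codriti, driprola, gestum/]


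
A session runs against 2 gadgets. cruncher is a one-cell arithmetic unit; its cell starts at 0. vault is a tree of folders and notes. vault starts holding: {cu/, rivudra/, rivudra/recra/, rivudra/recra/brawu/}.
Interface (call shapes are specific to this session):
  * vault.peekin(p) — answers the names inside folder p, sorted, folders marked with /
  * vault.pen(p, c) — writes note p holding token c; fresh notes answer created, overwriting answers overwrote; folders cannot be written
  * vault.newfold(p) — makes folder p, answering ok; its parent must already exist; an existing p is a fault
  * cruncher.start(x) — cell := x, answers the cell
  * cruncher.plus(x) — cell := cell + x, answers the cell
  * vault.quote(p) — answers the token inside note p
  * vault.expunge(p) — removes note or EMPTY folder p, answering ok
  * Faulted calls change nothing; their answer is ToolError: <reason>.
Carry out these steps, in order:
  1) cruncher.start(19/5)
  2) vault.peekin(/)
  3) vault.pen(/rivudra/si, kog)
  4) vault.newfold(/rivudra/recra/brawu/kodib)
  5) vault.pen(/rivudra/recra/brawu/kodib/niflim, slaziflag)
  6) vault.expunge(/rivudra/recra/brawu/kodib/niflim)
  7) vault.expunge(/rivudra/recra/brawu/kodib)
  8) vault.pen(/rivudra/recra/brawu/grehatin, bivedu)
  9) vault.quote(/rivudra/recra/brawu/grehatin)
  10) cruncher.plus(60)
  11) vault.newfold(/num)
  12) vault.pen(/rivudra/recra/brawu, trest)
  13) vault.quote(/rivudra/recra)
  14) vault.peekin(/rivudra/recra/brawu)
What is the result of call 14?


→ cruncher.start(19/5)
← 19/5
→ vault.peekin(/)
← [cu/, rivudra/]
→ vault.pen(/rivudra/si, kog)
← created
→ vault.newfold(/rivudra/recra/brawu/kodib)
← ok
→ vault.pen(/rivudra/recra/brawu/kodib/niflim, slaziflag)
← created
→ vault.expunge(/rivudra/recra/brawu/kodib/niflim)
← ok
→ vault.expunge(/rivudra/recra/brawu/kodib)
← ok
→ vault.pen(/rivudra/recra/brawu/grehatin, bivedu)
← created
→ vault.quote(/rivudra/recra/brawu/grehatin)
← bivedu
→ cruncher.plus(60)
← 319/5
→ vault.newfold(/num)
← ok
→ vault.pen(/rivudra/recra/brawu, trest)
← ToolError: is a directory
→ vault.quote(/rivudra/recra)
← ToolError: is a directory
→ vault.peekin(/rivudra/recra/brawu)
← [grehatin]

Answer: [grehatin]


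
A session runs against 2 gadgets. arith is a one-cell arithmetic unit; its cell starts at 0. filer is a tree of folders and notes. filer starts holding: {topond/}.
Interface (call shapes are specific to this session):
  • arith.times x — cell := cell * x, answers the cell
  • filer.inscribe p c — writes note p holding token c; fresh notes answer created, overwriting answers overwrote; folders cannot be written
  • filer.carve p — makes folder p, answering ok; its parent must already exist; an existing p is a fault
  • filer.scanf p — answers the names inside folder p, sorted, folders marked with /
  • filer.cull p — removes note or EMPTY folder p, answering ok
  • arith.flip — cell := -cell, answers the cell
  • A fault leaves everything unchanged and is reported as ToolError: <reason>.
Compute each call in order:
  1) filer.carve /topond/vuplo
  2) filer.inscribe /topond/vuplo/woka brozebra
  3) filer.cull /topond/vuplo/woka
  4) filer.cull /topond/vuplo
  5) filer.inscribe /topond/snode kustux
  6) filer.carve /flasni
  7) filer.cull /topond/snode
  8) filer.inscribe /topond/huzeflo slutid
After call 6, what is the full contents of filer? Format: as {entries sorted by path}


>> carve(/topond/vuplo)
<< ok
>> inscribe(/topond/vuplo/woka, brozebra)
<< created
>> cull(/topond/vuplo/woka)
<< ok
>> cull(/topond/vuplo)
<< ok
>> inscribe(/topond/snode, kustux)
<< created
>> carve(/flasni)
<< ok
>> cull(/topond/snode)
<< ok
>> inscribe(/topond/huzeflo, slutid)
<< created

Answer: {flasni/, topond/, topond/snode=kustux}


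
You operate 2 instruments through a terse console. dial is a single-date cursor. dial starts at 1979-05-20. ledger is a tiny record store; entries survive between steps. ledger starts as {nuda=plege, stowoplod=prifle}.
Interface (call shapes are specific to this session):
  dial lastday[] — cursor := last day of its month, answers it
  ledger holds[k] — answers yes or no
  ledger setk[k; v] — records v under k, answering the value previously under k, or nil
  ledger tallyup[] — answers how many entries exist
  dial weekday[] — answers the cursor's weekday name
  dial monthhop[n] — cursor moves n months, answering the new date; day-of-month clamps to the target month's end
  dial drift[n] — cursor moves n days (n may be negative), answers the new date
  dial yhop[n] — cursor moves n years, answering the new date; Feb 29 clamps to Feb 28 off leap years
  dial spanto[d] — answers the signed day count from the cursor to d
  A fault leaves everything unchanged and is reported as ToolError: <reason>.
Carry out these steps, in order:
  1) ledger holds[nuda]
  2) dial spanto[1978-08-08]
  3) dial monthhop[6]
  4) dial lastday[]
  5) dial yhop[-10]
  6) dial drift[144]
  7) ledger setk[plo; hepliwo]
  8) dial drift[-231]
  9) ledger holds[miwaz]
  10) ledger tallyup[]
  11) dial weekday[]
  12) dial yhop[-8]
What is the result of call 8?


% 1. ledger holds(k: nuda) == yes
% 2. dial spanto(d: 1978-08-08) == -285
% 3. dial monthhop(n: 6) == 1979-11-20
% 4. dial lastday() == 1979-11-30
% 5. dial yhop(n: -10) == 1969-11-30
% 6. dial drift(n: 144) == 1970-04-23
% 7. ledger setk(k: plo, v: hepliwo) == nil
% 8. dial drift(n: -231) == 1969-09-04
% 9. ledger holds(k: miwaz) == no
% 10. ledger tallyup() == 3
% 11. dial weekday() == Thursday
% 12. dial yhop(n: -8) == 1961-09-04

Answer: 1969-09-04


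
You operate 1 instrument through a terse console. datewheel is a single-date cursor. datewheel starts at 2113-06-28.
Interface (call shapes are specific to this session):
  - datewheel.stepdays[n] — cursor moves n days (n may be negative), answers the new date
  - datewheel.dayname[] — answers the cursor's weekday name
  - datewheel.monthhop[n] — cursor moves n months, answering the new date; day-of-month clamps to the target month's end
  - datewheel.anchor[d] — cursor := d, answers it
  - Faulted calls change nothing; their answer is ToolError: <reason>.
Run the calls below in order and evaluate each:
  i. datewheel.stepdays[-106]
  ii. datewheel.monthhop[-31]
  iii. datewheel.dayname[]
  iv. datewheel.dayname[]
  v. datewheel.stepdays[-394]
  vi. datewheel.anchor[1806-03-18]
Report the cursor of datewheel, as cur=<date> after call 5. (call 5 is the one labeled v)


$ datewheel.stepdays n=-106
:: 2113-03-14
$ datewheel.monthhop n=-31
:: 2110-08-14
$ datewheel.dayname
:: Thursday
$ datewheel.dayname
:: Thursday
$ datewheel.stepdays n=-394
:: 2109-07-16
$ datewheel.anchor d=1806-03-18
:: 1806-03-18

Answer: cur=2109-07-16


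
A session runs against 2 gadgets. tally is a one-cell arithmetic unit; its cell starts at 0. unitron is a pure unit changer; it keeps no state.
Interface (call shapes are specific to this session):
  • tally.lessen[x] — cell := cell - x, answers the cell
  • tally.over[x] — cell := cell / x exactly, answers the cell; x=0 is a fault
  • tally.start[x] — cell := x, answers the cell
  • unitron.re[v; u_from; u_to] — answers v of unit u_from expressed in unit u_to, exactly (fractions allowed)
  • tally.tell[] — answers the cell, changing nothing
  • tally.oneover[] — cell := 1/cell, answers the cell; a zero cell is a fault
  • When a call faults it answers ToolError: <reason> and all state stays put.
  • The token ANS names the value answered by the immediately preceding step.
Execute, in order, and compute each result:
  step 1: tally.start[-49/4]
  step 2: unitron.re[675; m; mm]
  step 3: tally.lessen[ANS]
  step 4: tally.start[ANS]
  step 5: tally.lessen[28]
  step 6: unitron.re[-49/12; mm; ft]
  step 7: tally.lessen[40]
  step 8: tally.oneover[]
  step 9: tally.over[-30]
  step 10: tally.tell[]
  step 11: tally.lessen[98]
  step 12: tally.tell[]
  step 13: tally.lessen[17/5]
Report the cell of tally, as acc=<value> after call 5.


I try start passing x=-49/4: -49/4.
I use re passing v=675, u_from=m, u_to=mm, and see 675000.
I try lessen passing x=ANS, and get -2700049/4.
Calling start passing x=ANS, giving -2700049/4.
Invoking lessen passing x=28, and get -2700161/4.
Using re passing v=-49/12, u_from=mm, u_to=ft, and see -245/18288.
I use lessen passing x=40, and get -2700321/4.
Next I call oneover, giving -4/2700321.
Calling over passing x=-30, which returns 2/40504815.
Next I call tell, — result: 2/40504815.
Now I run lessen passing x=98, and observe -3969471868/40504815.
Next I call tell, giving -3969471868/40504815.
I run lessen passing x=17/5, — result: -4107188239/40504815.

Answer: acc=-2700161/4


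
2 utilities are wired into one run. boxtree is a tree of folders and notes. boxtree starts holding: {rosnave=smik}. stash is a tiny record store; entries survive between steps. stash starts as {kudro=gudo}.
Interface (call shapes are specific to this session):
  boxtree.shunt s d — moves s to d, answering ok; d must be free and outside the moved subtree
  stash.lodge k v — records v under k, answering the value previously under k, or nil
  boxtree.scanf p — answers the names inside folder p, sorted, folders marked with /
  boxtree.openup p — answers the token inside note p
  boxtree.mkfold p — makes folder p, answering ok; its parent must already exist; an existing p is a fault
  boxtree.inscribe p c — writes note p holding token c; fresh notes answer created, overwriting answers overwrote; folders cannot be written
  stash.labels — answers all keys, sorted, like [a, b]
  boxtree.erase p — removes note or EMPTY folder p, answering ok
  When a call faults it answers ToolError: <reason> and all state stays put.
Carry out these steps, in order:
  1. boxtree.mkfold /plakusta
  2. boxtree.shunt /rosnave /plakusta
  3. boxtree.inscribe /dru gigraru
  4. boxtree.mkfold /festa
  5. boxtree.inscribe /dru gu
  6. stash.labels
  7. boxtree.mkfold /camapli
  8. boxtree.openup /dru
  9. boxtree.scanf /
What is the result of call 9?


Answer: [camapli/, dru, festa/, plakusta/, rosnave]

Derivation:
;; boxtree.mkfold(p=/plakusta) : ok
;; boxtree.shunt(s=/rosnave, d=/plakusta) : ToolError: exists
;; boxtree.inscribe(p=/dru, c=gigraru) : created
;; boxtree.mkfold(p=/festa) : ok
;; boxtree.inscribe(p=/dru, c=gu) : overwrote
;; stash.labels() : [kudro]
;; boxtree.mkfold(p=/camapli) : ok
;; boxtree.openup(p=/dru) : gu
;; boxtree.scanf(p=/) : [camapli/, dru, festa/, plakusta/, rosnave]


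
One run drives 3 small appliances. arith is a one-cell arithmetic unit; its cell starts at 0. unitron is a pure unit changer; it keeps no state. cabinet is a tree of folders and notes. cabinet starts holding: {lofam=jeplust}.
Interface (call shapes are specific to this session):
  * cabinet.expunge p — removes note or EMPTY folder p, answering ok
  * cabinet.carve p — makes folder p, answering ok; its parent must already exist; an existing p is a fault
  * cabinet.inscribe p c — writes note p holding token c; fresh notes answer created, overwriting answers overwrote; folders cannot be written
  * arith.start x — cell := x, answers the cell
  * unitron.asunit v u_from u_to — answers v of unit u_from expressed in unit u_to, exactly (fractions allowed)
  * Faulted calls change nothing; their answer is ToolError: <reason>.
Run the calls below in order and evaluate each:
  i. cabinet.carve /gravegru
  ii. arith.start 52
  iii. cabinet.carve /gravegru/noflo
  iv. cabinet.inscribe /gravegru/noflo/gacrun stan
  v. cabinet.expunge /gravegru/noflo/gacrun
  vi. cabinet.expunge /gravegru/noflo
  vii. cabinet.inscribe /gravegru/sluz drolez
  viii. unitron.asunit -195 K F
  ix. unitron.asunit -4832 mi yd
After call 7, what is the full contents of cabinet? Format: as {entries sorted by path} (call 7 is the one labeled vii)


Answer: {gravegru/, gravegru/sluz=drolez, lofam=jeplust}

Derivation:
Using cabinet.carve(p=/gravegru), which returns ok.
I use arith.start(x=52), → 52.
Next I call cabinet.carve(p=/gravegru/noflo), yielding ok.
I run cabinet.inscribe(p=/gravegru/noflo/gacrun, c=stan), and observe created.
I invoke cabinet.expunge(p=/gravegru/noflo/gacrun): ok.
I run cabinet.expunge(p=/gravegru/noflo), yielding ok.
I run cabinet.inscribe(p=/gravegru/sluz, c=drolez), giving created.
Calling unitron.asunit(v=-195, u_from=K, u_to=F), and observe -81067/100.
I run unitron.asunit(v=-4832, u_from=mi, u_to=yd), → -8504320.


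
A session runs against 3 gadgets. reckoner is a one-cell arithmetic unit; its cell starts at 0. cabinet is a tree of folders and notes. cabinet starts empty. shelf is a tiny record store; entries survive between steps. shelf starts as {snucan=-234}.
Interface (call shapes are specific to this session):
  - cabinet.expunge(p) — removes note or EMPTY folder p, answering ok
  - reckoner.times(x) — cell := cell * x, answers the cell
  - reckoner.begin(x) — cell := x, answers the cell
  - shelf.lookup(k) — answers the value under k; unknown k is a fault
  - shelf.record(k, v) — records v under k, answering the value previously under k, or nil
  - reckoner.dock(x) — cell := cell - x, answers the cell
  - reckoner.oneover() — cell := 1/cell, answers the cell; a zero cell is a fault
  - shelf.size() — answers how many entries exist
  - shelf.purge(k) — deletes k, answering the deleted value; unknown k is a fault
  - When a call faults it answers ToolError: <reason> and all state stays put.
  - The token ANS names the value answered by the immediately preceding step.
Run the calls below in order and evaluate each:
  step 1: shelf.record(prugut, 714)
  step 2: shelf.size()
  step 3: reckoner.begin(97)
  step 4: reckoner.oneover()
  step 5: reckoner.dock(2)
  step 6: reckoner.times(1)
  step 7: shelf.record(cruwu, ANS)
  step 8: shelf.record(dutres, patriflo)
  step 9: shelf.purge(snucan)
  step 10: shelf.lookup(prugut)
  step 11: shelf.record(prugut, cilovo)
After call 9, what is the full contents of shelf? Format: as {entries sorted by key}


Act: record[k=prugut; v=714]
Obs: nil
Act: size[]
Obs: 2
Act: begin[x=97]
Obs: 97
Act: oneover[]
Obs: 1/97
Act: dock[x=2]
Obs: -193/97
Act: times[x=1]
Obs: -193/97
Act: record[k=cruwu; v=ANS]
Obs: nil
Act: record[k=dutres; v=patriflo]
Obs: nil
Act: purge[k=snucan]
Obs: -234
Act: lookup[k=prugut]
Obs: 714
Act: record[k=prugut; v=cilovo]
Obs: 714

Answer: {cruwu=-193/97, dutres=patriflo, prugut=714}
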